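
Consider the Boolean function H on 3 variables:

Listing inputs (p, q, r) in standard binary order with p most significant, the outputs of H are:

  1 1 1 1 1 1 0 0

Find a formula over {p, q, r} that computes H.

H(p, q, r) = (((p · q) · r') + ((p · q) · r))'

There are just 2 zero rows: (1,1,0), (1,1,1). Their minterms are p·q·¬r, p·q·r; the OR of those covers precisely the 0-outputs, and negating it yields H.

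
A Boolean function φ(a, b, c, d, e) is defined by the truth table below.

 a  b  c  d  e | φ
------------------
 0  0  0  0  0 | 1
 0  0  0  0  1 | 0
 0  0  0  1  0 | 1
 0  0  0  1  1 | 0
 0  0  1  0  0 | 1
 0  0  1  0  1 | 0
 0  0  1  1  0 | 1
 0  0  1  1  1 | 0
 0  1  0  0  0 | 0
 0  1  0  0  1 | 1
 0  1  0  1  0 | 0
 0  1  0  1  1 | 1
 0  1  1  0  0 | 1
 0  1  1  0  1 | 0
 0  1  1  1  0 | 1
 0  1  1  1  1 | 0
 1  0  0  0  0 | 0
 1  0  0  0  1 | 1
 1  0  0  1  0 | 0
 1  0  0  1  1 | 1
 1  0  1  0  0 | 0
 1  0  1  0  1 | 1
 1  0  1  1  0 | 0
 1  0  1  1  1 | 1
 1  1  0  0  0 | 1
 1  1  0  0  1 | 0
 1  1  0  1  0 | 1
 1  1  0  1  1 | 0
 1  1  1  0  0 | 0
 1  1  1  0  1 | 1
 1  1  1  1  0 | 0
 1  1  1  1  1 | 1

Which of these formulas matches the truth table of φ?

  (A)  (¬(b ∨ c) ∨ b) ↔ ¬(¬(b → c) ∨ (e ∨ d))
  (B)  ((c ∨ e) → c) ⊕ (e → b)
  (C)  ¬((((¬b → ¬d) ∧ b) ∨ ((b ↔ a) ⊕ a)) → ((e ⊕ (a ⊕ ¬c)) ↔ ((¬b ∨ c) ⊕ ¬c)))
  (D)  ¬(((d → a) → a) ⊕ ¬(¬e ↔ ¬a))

C

(A): at (0,0,0,1,0) it gives 0, but φ = 1 — eliminated.
(B): at (0,0,0,0,0) it gives 0, but φ = 1 — eliminated.
(D): at (0,0,0,1,0) it gives 0, but φ = 1 — eliminated.
That leaves (C). Evaluating it on every row reproduces the table of φ exactly.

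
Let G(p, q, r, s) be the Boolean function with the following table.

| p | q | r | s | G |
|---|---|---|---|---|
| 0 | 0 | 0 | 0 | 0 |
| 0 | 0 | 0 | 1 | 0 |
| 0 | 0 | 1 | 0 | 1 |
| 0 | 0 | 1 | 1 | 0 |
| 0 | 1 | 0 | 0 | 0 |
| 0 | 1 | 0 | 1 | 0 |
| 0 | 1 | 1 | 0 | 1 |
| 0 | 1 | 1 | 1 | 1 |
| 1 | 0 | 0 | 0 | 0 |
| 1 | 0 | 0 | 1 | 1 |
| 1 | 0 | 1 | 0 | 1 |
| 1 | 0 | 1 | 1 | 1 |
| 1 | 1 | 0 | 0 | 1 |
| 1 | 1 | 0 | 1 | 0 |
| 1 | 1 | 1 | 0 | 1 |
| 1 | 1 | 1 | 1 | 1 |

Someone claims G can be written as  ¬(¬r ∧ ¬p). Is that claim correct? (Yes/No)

Check the formula against G row by row:
  p=0, q=0, r=0, s=0: formula gives 0, G = 0 ✓
  p=0, q=0, r=0, s=1: formula gives 0, G = 0 ✓
  p=0, q=0, r=1, s=0: formula gives 1, G = 1 ✓
  p=0, q=0, r=1, s=1: formula gives 1, but G = 0 ✗
A single disagreement suffices: at (0,0,1,1) they differ, so the formula does not compute G.

No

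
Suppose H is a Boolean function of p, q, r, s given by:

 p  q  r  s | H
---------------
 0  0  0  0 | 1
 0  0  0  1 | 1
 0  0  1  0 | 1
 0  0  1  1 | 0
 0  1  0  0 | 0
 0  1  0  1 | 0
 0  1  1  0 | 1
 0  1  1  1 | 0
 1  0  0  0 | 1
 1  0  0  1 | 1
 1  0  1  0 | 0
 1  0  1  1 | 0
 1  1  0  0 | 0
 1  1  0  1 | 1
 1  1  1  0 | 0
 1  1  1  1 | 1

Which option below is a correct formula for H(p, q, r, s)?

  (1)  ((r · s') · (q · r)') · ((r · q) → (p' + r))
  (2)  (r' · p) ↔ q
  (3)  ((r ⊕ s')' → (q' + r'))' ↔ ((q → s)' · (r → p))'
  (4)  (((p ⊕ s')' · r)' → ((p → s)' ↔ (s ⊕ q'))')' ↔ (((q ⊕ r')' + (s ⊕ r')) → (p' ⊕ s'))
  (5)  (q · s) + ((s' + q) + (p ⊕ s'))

(1) disagrees with H on (0,0,0,0) (formula → 0, table → 1); rule it out.
(2) disagrees with H on (0,0,1,1) (formula → 1, table → 0); rule it out.
(3) disagrees with H on (0,0,0,0) (formula → 0, table → 1); rule it out.
(5) disagrees with H on (0,0,0,1) (formula → 0, table → 1); rule it out.
(4) is the remaining candidate, and it agrees with H on all 16 inputs.

4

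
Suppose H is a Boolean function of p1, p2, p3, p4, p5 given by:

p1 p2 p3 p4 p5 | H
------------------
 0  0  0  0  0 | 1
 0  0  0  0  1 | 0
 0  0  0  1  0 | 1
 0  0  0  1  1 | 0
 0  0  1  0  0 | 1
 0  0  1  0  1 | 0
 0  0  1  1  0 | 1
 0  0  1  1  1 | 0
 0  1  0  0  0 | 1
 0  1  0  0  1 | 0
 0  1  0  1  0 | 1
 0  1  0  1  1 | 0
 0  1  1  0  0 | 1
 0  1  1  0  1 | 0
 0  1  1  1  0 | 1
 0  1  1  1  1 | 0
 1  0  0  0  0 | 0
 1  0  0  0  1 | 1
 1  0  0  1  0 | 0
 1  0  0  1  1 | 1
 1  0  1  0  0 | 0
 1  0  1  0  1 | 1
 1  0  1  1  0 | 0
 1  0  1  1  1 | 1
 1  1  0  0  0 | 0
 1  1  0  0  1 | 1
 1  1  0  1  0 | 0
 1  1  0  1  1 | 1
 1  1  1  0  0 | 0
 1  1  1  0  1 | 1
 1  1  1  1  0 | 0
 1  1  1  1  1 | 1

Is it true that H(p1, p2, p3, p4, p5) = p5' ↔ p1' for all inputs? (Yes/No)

Yes

Check the formula against H row by row:
  p1=0, p2=0, p3=0, p4=0, p5=0: formula gives 1, H = 1 ✓
  p1=0, p2=0, p3=0, p4=0, p5=1: formula gives 0, H = 0 ✓
  p1=0, p2=0, p3=0, p4=1, p5=0: formula gives 1, H = 1 ✓
  p1=0, p2=0, p3=0, p4=1, p5=1: formula gives 0, H = 0 ✓
  … (the remaining 28 rows also agree.)
All 32 rows match — the expression computes H exactly.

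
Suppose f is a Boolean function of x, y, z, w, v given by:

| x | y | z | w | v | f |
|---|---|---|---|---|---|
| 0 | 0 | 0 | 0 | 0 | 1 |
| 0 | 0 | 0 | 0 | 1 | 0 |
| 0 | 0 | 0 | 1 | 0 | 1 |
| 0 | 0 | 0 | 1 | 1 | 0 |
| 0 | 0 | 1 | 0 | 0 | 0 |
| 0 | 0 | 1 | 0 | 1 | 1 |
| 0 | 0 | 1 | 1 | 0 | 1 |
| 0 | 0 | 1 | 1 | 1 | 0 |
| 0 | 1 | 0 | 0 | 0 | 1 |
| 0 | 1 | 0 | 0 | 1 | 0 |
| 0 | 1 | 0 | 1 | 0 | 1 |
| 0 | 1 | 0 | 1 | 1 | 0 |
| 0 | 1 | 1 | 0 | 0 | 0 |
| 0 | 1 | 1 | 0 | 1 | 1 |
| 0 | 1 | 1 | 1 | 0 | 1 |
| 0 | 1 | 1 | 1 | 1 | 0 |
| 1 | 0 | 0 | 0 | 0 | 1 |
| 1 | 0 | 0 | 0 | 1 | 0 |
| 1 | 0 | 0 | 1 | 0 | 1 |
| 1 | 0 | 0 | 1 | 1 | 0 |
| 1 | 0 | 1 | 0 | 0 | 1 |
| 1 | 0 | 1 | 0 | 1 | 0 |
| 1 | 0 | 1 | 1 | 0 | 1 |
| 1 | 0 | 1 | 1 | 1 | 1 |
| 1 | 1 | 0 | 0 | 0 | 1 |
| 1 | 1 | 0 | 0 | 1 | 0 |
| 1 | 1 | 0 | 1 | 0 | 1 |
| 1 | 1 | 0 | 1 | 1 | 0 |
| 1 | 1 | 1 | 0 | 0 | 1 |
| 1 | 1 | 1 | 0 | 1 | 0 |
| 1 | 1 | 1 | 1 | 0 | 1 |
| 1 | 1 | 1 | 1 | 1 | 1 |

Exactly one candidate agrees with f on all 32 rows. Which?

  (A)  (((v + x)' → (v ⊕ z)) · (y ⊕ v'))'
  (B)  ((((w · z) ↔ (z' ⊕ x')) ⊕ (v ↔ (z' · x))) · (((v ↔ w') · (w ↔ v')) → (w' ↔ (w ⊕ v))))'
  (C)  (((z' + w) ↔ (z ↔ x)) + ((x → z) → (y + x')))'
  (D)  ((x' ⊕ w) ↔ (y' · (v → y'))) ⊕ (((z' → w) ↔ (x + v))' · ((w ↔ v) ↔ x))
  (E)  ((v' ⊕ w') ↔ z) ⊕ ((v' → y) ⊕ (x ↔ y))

B

(A) fails at (0,0,0,0,1): the formula yields 1, f is 0.
(C) fails at (0,0,0,0,0): the formula yields 0, f is 1.
(D) fails at (0,0,1,0,0): the formula yields 1, f is 0.
(E) fails at (0,0,0,0,0): the formula yields 0, f is 1.
Only (B) survives; checking it on all 32 rows confirms it matches f.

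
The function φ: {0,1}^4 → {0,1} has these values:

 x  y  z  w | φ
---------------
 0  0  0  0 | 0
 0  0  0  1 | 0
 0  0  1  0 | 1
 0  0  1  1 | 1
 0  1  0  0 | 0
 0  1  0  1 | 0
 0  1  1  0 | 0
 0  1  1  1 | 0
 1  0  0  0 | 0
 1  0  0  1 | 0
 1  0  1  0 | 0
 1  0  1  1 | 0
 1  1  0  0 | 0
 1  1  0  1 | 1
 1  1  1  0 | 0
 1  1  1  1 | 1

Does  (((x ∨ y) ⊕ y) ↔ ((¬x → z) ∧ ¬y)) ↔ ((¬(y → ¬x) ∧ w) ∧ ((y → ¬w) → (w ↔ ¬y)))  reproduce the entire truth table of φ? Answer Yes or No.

Check the formula against φ row by row:
  x=0, y=0, z=0, w=0: formula gives 0, φ = 0 ✓
  x=0, y=0, z=0, w=1: formula gives 0, φ = 0 ✓
  x=0, y=0, z=1, w=0: formula gives 1, φ = 1 ✓
  x=0, y=0, z=1, w=1: formula gives 1, φ = 1 ✓
  … (the remaining 12 rows also agree.)
All 16 rows match — the expression computes φ exactly.

Yes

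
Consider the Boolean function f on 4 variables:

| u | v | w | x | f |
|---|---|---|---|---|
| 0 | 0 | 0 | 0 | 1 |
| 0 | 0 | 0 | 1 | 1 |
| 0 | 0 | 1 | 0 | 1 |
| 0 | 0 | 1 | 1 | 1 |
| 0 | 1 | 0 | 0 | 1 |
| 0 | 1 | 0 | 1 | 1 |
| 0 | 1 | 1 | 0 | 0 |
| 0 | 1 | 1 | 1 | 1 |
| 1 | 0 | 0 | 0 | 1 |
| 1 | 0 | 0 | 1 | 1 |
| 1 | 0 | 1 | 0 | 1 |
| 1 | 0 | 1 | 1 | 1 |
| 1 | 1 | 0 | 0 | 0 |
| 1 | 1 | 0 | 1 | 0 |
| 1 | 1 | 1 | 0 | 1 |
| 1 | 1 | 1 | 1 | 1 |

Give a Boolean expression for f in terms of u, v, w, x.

f is 0 on only 3 rows — (0,1,1,0), (1,1,0,0), (1,1,0,1). Writing each as a minterm (¬u·v·w·¬x, u·v·¬w·¬x, u·v·¬w·x) and OR-ing them characterizes exactly where f=0, so f is the negation of that disjunction.

f(u, v, w, x) = NOT (((((NOT u AND v) AND w) AND NOT x) OR (((u AND v) AND NOT w) AND NOT x)) OR (((u AND v) AND NOT w) AND x))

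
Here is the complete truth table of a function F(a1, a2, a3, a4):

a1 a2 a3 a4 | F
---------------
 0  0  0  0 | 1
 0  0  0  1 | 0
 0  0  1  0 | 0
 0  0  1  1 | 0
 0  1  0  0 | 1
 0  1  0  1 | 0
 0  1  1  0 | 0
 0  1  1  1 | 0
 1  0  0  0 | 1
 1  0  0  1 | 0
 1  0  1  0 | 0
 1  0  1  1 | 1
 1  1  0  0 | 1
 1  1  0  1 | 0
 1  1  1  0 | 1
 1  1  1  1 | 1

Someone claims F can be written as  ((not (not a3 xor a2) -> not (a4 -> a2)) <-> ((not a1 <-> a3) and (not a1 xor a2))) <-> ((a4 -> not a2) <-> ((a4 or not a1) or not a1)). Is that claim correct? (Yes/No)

Test each input against both F and the formula:
  a1=0, a2=0, a3=0, a4=0: formula gives 0, but F = 1 ✗
A single disagreement suffices: at (0,0,0,0) they differ, so the formula does not compute F.

No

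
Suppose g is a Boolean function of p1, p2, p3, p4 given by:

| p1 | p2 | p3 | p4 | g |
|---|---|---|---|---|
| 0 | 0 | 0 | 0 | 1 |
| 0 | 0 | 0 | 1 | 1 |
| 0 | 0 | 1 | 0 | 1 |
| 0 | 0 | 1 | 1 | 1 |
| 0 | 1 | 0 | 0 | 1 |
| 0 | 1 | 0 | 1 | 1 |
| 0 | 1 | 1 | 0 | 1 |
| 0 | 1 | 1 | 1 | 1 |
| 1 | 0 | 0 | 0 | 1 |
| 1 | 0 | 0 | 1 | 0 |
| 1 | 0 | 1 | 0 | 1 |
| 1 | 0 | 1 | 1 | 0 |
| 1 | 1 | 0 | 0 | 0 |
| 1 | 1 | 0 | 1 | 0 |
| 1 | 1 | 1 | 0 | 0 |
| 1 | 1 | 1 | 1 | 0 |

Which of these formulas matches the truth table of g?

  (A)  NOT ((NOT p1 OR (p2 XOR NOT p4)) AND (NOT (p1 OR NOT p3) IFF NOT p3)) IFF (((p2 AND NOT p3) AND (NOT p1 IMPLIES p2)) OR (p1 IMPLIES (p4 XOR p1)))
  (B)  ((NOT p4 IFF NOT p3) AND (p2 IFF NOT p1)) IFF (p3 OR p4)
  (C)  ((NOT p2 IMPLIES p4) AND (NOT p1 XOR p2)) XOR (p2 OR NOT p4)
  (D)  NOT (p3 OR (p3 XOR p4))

(A) fails at (1,0,1,0): the formula yields 0, g is 1.
(B) fails at (0,0,0,1): the formula yields 0, g is 1.
(D) fails at (0,0,0,1): the formula yields 0, g is 1.
Only (C) survives; checking it on all 16 rows confirms it matches g.

C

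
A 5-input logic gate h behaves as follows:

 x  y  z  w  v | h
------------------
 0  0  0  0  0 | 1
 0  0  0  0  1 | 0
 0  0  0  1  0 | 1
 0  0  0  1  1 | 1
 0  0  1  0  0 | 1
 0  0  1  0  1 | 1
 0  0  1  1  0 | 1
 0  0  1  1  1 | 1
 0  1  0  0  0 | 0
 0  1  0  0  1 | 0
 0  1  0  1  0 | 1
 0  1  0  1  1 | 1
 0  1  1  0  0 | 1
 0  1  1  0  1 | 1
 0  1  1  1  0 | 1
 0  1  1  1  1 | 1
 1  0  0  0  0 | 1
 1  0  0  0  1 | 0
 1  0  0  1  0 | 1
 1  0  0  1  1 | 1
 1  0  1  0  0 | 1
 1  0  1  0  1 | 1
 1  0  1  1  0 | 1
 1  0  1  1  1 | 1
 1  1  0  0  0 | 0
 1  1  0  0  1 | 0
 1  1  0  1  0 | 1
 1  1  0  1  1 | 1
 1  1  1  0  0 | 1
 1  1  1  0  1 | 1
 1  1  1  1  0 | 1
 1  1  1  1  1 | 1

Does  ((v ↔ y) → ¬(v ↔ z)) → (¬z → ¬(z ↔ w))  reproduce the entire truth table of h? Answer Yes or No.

Yes

Check the formula against h row by row:
  x=0, y=0, z=0, w=0, v=0: formula gives 1, h = 1 ✓
  x=0, y=0, z=0, w=0, v=1: formula gives 0, h = 0 ✓
  x=0, y=0, z=0, w=1, v=0: formula gives 1, h = 1 ✓
  x=0, y=0, z=0, w=1, v=1: formula gives 1, h = 1 ✓
  … (the remaining 28 rows also agree.)
No disagreement on any input; they are logically equivalent.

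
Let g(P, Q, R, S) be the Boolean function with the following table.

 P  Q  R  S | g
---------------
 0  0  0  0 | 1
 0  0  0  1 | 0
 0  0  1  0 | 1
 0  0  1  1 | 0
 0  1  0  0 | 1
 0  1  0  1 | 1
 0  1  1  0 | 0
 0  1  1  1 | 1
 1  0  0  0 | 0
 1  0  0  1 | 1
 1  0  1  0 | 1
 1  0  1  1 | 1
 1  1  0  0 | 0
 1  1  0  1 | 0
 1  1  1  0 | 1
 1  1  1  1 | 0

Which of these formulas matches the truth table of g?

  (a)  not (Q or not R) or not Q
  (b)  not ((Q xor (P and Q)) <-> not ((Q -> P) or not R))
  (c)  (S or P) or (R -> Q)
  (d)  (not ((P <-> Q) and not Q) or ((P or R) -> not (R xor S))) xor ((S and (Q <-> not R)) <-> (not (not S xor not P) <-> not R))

(a) disagrees with g on (0,0,0,1) (formula → 1, table → 0); rule it out.
(b) disagrees with g on (0,0,0,0) (formula → 0, table → 1); rule it out.
(c) disagrees with g on (0,0,0,1) (formula → 1, table → 0); rule it out.
That leaves (d). Evaluating it on every row reproduces the table of g exactly.

d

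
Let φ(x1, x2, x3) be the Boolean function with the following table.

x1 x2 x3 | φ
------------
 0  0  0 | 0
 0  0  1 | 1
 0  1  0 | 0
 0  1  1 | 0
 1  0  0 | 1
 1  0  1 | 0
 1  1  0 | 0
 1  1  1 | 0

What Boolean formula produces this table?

φ(x1, x2, x3) = ((~x1 & ~x2) & x3) | ((x1 & ~x2) & ~x3)

Collect the rows where φ=1 — (0,0,1), (1,0,0) — and write one minterm per row: ¬x1·¬x2·x3, x1·¬x2·¬x3. Their union (logical OR) reproduces the table exactly.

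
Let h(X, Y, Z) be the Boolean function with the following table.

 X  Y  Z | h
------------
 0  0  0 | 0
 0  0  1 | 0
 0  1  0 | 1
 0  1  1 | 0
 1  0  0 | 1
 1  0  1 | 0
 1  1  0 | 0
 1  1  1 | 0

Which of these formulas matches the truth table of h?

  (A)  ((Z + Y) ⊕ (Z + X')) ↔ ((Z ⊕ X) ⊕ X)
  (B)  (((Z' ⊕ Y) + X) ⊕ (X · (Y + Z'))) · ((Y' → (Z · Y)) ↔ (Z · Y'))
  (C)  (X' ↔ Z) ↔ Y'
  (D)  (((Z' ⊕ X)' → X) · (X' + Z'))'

A

(B) disagrees with h on (0,0,0) (formula → 1, table → 0); rule it out.
(C) disagrees with h on (0,0,1) (formula → 1, table → 0); rule it out.
(D) disagrees with h on (0,0,1) (formula → 1, table → 0); rule it out.
Only (A) survives; checking it on all 8 rows confirms it matches h.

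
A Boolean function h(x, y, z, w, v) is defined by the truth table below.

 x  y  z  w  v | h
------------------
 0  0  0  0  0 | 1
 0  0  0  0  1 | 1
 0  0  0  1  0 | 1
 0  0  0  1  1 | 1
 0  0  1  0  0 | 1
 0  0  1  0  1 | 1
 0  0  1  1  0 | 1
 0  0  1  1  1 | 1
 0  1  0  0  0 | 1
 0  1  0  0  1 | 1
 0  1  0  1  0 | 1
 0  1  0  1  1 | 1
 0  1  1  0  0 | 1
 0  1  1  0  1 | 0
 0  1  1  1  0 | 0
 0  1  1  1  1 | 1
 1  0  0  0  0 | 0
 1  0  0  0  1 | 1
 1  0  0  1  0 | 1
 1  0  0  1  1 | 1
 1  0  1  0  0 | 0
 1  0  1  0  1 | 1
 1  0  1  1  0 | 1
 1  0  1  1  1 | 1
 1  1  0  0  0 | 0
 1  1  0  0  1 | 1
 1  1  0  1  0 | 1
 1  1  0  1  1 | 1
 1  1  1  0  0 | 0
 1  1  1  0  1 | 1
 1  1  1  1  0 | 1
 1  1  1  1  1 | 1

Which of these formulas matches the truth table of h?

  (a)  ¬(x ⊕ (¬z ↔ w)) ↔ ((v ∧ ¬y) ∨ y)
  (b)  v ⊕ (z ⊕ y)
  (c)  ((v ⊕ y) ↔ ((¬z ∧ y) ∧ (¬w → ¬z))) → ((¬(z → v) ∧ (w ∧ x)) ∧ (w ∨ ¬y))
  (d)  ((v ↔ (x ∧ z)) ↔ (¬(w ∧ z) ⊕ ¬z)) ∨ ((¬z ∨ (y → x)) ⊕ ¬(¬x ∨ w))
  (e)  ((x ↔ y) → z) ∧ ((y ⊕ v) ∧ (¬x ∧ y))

(a) fails at (0,0,0,0,0): the formula yields 0, h is 1.
(b) fails at (0,0,0,0,0): the formula yields 0, h is 1.
(c) fails at (0,0,0,0,0): the formula yields 0, h is 1.
(e) fails at (0,0,0,0,0): the formula yields 0, h is 1.
(d) is the remaining candidate, and it agrees with h on all 32 inputs.

d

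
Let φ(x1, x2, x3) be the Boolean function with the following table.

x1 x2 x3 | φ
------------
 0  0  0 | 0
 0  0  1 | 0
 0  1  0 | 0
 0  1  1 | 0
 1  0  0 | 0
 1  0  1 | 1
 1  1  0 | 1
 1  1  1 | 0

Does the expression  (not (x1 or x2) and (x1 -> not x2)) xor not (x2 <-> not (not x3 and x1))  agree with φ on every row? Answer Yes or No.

Yes

Check the formula against φ row by row:
  x1=0, x2=0, x3=0: formula gives 0, φ = 0 ✓
  x1=0, x2=0, x3=1: formula gives 0, φ = 0 ✓
  x1=0, x2=1, x3=0: formula gives 0, φ = 0 ✓
  x1=0, x2=1, x3=1: formula gives 0, φ = 0 ✓
  x1=1, x2=0, x3=0: formula gives 0, φ = 0 ✓
  …and likewise for the remaining 3 rows.
No disagreement on any input; they are logically equivalent.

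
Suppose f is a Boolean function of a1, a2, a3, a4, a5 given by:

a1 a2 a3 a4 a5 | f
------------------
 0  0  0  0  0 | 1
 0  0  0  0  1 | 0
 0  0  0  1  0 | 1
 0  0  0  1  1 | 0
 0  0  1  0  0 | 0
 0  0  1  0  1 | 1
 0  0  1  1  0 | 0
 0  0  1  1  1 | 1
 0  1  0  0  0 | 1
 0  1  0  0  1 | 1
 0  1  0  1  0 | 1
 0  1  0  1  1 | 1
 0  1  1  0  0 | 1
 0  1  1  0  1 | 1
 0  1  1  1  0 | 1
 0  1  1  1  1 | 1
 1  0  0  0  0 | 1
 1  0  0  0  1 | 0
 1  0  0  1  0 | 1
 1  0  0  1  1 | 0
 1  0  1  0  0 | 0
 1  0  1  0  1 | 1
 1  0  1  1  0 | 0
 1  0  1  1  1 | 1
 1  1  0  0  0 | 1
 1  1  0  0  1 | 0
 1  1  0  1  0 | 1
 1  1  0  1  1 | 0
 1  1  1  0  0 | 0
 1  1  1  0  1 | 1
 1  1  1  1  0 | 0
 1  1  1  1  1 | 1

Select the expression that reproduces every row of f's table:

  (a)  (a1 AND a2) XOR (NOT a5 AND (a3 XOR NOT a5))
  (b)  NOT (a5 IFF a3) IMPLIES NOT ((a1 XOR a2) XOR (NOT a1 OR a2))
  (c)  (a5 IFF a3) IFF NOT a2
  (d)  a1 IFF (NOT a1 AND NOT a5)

(a): at (0,0,1,0,1) it gives 0, but f = 1 — eliminated.
(c): at (0,1,0,0,0) it gives 0, but f = 1 — eliminated.
(d): at (0,0,0,0,0) it gives 0, but f = 1 — eliminated.
Only (b) survives; checking it on all 32 rows confirms it matches f.

b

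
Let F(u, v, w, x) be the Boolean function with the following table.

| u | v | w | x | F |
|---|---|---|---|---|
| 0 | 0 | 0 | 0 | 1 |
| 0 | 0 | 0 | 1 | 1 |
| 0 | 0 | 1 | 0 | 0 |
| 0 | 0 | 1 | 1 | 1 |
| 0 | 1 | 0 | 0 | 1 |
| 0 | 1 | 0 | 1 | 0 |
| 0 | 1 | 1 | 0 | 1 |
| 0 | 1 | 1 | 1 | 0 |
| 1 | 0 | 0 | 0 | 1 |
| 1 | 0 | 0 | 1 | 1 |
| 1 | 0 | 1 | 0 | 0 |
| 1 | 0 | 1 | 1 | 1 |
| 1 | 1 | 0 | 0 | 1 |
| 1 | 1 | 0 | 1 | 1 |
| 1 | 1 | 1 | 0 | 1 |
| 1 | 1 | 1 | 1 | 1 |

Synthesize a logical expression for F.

There are just 4 zero rows: (0,0,1,0), (0,1,0,1), (0,1,1,1), (1,0,1,0). Their minterms are ¬u·¬v·w·¬x, ¬u·v·¬w·x, ¬u·v·w·x, u·¬v·w·¬x; the OR of those covers precisely the 0-outputs, and negating it yields F.

F(u, v, w, x) = not ((((((not u and not v) and w) and not x) or (((not u and v) and not w) and x)) or (((not u and v) and w) and x)) or (((u and not v) and w) and not x))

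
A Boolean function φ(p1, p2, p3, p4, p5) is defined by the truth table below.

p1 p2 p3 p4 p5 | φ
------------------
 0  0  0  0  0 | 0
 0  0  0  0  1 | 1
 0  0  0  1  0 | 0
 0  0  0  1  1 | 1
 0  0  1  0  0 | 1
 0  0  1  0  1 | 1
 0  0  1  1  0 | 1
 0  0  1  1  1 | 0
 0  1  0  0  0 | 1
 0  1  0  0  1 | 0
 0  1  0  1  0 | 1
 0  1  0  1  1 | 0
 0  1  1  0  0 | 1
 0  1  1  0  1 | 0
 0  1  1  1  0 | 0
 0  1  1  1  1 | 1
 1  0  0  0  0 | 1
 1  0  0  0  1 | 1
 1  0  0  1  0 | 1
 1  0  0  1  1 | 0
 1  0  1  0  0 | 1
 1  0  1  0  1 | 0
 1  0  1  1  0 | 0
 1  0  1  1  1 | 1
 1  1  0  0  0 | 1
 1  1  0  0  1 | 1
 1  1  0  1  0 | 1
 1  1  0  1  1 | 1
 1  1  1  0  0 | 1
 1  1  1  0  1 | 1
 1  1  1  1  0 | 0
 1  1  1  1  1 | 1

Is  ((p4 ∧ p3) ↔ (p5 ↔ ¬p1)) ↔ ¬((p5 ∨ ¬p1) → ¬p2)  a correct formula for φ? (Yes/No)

Check the formula against φ row by row:
  p1=0, p2=0, p3=0, p4=0, p5=0: formula gives 0, φ = 0 ✓
  p1=0, p2=0, p3=0, p4=0, p5=1: formula gives 1, φ = 1 ✓
  p1=0, p2=0, p3=0, p4=1, p5=0: formula gives 0, φ = 0 ✓
  p1=0, p2=0, p3=0, p4=1, p5=1: formula gives 1, φ = 1 ✓
  p1=0, p2=0, p3=1, p4=0, p5=0: formula gives 0, but φ = 1 ✗
Row (0,0,1,0,0) is a counterexample, so the formula is not equivalent to φ.

No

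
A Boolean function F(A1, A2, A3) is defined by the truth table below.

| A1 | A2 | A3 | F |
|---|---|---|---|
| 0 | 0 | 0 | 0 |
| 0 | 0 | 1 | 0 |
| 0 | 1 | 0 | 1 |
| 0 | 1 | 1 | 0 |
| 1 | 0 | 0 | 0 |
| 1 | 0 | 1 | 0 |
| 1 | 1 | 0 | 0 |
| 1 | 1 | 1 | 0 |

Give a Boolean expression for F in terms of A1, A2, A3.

F is 1 on exactly one input, (0,1,0), whose minterm is ¬A1·A2·¬A3. So F is just that conjunction.

F(A1, A2, A3) = (A1' · A2) · A3'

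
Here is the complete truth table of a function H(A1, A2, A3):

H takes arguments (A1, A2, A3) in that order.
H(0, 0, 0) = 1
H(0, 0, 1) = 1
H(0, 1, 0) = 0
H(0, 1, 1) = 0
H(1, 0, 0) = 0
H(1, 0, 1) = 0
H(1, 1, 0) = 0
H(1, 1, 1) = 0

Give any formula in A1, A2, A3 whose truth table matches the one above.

Collect the rows where H=1 — (0,0,0), (0,0,1) — and write one minterm per row: ¬A1·¬A2·¬A3, ¬A1·¬A2·A3. Their union (logical OR) reproduces the table exactly.

H(A1, A2, A3) = ((not A1 and not A2) and not A3) or ((not A1 and not A2) and A3)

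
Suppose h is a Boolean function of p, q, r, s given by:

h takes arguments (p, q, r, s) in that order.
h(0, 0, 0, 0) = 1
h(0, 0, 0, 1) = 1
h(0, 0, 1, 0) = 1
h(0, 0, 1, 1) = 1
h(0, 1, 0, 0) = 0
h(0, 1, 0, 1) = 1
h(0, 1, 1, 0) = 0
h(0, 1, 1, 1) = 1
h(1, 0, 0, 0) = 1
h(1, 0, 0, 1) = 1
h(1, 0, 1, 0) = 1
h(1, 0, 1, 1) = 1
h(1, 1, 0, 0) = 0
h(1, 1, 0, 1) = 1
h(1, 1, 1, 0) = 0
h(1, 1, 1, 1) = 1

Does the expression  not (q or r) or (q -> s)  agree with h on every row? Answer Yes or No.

Yes

Check the formula against h row by row:
  p=0, q=0, r=0, s=0: formula gives 1, h = 1 ✓
  p=0, q=0, r=0, s=1: formula gives 1, h = 1 ✓
  p=0, q=0, r=1, s=0: formula gives 1, h = 1 ✓
  p=0, q=0, r=1, s=1: formula gives 1, h = 1 ✓
  … (the remaining 12 rows also agree.)
Every row agrees, so the formula is equivalent.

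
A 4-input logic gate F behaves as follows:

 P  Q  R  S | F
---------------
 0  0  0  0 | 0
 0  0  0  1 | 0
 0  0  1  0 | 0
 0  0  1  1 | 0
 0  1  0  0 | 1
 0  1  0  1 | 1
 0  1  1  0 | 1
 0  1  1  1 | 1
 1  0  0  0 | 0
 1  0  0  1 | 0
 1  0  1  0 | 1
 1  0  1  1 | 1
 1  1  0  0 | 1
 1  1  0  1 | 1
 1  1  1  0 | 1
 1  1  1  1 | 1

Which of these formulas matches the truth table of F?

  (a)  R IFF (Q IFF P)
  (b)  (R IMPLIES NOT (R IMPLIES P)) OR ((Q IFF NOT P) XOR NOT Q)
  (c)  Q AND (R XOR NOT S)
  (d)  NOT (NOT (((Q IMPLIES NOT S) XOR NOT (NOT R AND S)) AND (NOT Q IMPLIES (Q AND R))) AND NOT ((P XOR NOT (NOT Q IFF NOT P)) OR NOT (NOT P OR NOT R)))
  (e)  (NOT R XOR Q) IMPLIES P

(a) fails at (0,0,1,0): the formula yields 1, F is 0.
(b) fails at (0,0,0,0): the formula yields 1, F is 0.
(c) fails at (0,1,0,1): the formula yields 0, F is 1.
(e) fails at (0,0,1,0): the formula yields 1, F is 0.
Only (d) survives; checking it on all 16 rows confirms it matches F.

d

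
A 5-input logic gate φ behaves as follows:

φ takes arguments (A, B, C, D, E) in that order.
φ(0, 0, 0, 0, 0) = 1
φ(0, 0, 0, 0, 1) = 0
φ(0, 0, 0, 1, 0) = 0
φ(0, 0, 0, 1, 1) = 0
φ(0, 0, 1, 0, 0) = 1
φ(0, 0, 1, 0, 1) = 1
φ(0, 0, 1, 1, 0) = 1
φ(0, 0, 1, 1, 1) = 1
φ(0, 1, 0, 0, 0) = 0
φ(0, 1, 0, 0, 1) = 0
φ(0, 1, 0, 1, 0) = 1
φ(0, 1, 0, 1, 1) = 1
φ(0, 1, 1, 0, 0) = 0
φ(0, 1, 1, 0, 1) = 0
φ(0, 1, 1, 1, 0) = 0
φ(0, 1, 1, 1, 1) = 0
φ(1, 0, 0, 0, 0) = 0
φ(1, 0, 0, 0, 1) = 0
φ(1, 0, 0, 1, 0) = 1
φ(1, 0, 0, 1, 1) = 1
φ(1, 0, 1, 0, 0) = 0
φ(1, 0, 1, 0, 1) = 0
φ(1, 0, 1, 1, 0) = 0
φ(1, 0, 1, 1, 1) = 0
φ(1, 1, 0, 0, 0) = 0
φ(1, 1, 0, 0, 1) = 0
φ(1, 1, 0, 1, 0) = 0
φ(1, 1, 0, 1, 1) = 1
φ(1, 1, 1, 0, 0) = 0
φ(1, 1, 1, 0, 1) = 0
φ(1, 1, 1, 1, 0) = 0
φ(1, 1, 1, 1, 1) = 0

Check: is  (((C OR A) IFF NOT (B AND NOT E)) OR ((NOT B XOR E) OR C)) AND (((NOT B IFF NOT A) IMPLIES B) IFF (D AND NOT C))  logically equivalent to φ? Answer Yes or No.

Evaluate (((C OR A) IFF NOT (B AND NOT E)) OR ((NOT B XOR E) OR C)) AND (((NOT B IFF NOT A) IMPLIES B) IFF (D AND NOT C)) on each row and compare to φ:
  A=0, B=0, C=0, D=0, E=0: formula gives 1, φ = 1 ✓
  A=0, B=0, C=0, D=0, E=1: formula gives 0, φ = 0 ✓
  A=0, B=0, C=0, D=1, E=0: formula gives 0, φ = 0 ✓
  A=0, B=0, C=0, D=1, E=1: formula gives 0, φ = 0 ✓
  …and likewise for the remaining 28 rows.
All 32 rows match — the expression computes φ exactly.

Yes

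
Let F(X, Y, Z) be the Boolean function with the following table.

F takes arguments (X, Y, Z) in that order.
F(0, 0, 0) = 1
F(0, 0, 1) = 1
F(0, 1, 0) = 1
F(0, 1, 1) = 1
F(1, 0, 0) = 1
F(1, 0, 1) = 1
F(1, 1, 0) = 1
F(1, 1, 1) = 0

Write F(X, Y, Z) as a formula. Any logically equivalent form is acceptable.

The output is 0 only when every input is 1 — NAND of all inputs.

F(X, Y, Z) = not ((X and Y) and Z)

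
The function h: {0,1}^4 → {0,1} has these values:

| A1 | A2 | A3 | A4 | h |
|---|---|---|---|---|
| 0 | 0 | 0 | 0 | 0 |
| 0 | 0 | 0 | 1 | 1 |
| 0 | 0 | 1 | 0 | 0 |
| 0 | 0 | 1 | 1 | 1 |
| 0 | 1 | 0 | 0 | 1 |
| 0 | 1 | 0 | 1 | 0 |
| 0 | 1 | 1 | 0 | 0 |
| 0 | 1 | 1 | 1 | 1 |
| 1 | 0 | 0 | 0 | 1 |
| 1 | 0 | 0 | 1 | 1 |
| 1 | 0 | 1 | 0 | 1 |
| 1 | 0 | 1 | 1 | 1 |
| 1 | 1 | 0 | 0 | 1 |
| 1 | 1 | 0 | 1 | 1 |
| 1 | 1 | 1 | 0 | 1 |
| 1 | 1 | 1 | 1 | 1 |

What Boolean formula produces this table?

h is 0 on only 4 rows — (0,0,0,0), (0,0,1,0), (0,1,0,1), (0,1,1,0). Writing each as a minterm (¬A1·¬A2·¬A3·¬A4, ¬A1·¬A2·A3·¬A4, ¬A1·A2·¬A3·A4, ¬A1·A2·A3·¬A4) and OR-ing them characterizes exactly where h=0, so h is the negation of that disjunction.

h(A1, A2, A3, A4) = ((((((A1' · A2') · A3') · A4') + (((A1' · A2') · A3) · A4')) + (((A1' · A2) · A3') · A4)) + (((A1' · A2) · A3) · A4'))'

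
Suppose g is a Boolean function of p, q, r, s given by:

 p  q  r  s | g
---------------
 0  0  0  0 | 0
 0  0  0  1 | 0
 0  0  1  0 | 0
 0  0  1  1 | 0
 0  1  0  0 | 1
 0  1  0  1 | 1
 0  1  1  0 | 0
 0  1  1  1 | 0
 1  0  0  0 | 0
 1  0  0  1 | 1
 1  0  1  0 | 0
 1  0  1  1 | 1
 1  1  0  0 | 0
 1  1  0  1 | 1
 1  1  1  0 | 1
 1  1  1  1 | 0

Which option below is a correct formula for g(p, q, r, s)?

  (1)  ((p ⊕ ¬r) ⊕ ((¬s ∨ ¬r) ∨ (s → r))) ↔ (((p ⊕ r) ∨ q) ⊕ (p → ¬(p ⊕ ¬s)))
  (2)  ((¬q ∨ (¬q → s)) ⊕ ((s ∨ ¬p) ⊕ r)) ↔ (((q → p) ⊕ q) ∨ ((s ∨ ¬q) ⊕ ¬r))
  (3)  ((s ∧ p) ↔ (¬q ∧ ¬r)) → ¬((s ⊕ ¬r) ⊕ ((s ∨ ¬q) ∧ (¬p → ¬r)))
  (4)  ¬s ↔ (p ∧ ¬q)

1

(2): at (0,0,1,0) it gives 1, but g = 0 — eliminated.
(3): at (0,0,0,0) it gives 1, but g = 0 — eliminated.
(4): at (0,0,0,1) it gives 1, but g = 0 — eliminated.
Only (1) survives; checking it on all 16 rows confirms it matches g.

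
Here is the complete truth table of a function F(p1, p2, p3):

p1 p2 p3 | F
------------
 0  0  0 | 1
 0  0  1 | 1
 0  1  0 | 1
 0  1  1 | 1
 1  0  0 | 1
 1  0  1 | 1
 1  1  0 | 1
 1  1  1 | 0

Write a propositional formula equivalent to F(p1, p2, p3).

F(p1, p2, p3) = ¬((p1 ∧ p2) ∧ p3)

The output is 0 only when every input is 1 — NAND of all inputs.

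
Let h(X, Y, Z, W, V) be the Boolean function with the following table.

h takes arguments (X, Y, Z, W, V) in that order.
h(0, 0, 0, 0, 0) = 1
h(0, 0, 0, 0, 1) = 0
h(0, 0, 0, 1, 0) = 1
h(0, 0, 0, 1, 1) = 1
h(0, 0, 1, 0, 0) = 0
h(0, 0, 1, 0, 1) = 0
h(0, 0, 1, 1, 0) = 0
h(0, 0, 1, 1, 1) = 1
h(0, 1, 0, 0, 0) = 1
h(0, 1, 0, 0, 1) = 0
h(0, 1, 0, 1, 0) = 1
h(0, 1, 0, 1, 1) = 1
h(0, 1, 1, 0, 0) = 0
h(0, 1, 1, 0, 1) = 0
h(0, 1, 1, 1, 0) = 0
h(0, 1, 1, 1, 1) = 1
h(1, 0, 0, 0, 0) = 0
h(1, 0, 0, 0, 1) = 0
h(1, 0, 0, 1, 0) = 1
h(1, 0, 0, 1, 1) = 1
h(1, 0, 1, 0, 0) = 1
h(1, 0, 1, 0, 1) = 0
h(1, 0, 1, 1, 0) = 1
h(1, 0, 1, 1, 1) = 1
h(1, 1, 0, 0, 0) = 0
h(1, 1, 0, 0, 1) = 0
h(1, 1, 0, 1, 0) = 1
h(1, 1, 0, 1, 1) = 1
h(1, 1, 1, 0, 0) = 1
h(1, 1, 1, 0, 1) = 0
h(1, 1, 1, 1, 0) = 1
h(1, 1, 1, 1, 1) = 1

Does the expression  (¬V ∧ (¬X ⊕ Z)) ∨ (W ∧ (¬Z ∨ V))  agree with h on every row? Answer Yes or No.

Evaluate (¬V ∧ (¬X ⊕ Z)) ∨ (W ∧ (¬Z ∨ V)) on each row and compare to h:
  X=0, Y=0, Z=0, W=0, V=0: formula gives 1, h = 1 ✓
  X=0, Y=0, Z=0, W=0, V=1: formula gives 0, h = 0 ✓
  X=0, Y=0, Z=0, W=1, V=0: formula gives 1, h = 1 ✓
  X=0, Y=0, Z=0, W=1, V=1: formula gives 1, h = 1 ✓
  …and likewise for the remaining 28 rows.
All 32 rows match — the expression computes h exactly.

Yes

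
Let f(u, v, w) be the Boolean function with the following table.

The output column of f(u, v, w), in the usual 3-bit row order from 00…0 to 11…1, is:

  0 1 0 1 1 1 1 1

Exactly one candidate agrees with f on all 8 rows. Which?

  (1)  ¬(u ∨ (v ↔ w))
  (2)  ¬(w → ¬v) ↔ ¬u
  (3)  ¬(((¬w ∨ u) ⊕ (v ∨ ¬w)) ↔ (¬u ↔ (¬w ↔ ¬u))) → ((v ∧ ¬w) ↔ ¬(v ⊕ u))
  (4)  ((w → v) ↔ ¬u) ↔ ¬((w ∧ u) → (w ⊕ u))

(1): at (0,1,0) it gives 1, but f = 0 — eliminated.
(2): at (0,0,1) it gives 0, but f = 1 — eliminated.
(4): at (0,1,1) it gives 0, but f = 1 — eliminated.
That leaves (3). Evaluating it on every row reproduces the table of f exactly.

3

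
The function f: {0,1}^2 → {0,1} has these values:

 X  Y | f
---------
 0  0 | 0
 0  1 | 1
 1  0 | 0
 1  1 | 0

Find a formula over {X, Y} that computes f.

1 only at (0,1): NOT X AND Y.

f(X, Y) = NOT X AND Y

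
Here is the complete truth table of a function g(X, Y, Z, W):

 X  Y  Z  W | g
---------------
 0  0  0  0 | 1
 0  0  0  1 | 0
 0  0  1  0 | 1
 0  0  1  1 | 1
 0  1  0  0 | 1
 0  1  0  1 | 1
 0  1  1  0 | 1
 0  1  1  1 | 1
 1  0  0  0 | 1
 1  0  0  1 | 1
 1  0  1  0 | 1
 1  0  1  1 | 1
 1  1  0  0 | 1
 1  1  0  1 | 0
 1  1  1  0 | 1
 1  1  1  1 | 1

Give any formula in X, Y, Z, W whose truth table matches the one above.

g(X, Y, Z, W) = not ((((not X and not Y) and not Z) and W) or (((X and Y) and not Z) and W))

There are just 2 zero rows: (0,0,0,1), (1,1,0,1). Their minterms are ¬X·¬Y·¬Z·W, X·Y·¬Z·W; the OR of those covers precisely the 0-outputs, and negating it yields g.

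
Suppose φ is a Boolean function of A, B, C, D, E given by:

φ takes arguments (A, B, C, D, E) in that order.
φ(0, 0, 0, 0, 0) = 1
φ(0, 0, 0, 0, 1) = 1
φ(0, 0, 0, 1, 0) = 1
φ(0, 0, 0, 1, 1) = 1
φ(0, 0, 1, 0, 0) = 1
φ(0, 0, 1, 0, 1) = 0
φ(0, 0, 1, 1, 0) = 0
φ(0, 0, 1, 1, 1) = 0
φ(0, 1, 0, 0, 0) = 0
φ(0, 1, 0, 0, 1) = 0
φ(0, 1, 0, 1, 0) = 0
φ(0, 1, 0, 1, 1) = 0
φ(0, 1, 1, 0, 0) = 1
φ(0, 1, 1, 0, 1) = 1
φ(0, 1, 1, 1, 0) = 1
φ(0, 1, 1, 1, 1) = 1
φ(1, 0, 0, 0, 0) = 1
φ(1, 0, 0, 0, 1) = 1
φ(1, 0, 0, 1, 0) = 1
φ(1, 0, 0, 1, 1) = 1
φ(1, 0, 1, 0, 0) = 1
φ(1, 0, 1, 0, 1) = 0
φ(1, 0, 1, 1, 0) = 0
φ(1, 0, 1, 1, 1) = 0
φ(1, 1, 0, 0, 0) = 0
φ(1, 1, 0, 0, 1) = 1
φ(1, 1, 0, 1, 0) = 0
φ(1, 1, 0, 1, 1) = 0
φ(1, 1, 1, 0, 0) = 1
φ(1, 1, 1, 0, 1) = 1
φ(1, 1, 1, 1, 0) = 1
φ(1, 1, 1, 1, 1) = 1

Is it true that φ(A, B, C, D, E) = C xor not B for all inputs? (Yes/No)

Evaluate C xor not B on each row and compare to φ:
  A=0, B=0, C=0, D=0, E=0: formula gives 1, φ = 1 ✓
  A=0, B=0, C=0, D=0, E=1: formula gives 1, φ = 1 ✓
  A=0, B=0, C=0, D=1, E=0: formula gives 1, φ = 1 ✓
  A=0, B=0, C=0, D=1, E=1: formula gives 1, φ = 1 ✓
  A=0, B=0, C=1, D=0, E=0: formula gives 0, but φ = 1 ✗
Row (0,0,1,0,0) is a counterexample, so the formula is not equivalent to φ.

No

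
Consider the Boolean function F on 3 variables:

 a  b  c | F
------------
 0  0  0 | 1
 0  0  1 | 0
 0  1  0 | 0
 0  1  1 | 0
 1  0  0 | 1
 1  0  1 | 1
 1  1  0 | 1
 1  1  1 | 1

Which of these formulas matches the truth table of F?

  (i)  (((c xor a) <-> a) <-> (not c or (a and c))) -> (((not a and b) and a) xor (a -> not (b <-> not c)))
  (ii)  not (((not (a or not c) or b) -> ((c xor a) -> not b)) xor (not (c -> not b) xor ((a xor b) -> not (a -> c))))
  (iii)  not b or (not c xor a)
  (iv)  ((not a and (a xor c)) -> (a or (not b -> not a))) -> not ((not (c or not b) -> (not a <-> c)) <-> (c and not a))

(i) fails at (0,0,1): the formula yields 1, F is 0.
(ii) fails at (0,0,1): the formula yields 1, F is 0.
(iii) fails at (0,0,1): the formula yields 1, F is 0.
(iv) is the remaining candidate, and it agrees with F on all 8 inputs.

iv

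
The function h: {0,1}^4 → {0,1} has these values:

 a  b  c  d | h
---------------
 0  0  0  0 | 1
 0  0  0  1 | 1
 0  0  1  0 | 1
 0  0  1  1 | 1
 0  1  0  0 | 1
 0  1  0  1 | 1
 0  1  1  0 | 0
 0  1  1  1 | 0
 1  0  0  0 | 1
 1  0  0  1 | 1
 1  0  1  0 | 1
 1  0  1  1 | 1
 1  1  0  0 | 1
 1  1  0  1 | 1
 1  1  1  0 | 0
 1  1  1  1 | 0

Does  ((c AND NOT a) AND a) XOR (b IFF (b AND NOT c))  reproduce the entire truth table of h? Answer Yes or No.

Evaluate ((c AND NOT a) AND a) XOR (b IFF (b AND NOT c)) on each row and compare to h:
  a=0, b=0, c=0, d=0: formula gives 1, h = 1 ✓
  a=0, b=0, c=0, d=1: formula gives 1, h = 1 ✓
  a=0, b=0, c=1, d=0: formula gives 1, h = 1 ✓
  a=0, b=0, c=1, d=1: formula gives 1, h = 1 ✓
  …and likewise for the remaining 12 rows.
No disagreement on any input; they are logically equivalent.

Yes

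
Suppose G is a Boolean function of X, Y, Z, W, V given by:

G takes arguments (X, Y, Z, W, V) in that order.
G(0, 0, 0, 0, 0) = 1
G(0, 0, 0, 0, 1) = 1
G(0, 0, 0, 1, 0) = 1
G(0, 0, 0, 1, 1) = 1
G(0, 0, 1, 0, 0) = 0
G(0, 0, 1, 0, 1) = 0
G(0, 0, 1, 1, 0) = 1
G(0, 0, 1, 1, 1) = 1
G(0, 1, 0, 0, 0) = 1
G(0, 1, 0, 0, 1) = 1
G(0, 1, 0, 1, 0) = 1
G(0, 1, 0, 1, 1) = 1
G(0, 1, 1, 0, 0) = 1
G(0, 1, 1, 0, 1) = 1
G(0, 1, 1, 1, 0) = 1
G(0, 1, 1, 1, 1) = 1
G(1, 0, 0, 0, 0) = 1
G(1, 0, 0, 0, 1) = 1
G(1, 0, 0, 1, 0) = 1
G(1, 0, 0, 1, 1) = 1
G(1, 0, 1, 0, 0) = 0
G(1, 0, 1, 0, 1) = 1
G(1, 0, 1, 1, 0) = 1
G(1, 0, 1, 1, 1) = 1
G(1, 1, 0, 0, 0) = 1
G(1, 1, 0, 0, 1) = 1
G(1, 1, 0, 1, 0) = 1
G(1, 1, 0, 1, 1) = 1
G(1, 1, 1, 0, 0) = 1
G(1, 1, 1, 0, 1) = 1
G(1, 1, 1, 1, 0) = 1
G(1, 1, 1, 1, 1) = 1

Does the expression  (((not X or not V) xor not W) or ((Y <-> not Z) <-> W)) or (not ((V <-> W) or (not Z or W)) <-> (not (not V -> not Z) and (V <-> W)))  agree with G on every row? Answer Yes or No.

Yes

Test each input against both G and the formula:
  X=0, Y=0, Z=0, W=0, V=0: formula gives 1, G = 1 ✓
  X=0, Y=0, Z=0, W=0, V=1: formula gives 1, G = 1 ✓
  X=0, Y=0, Z=0, W=1, V=0: formula gives 1, G = 1 ✓
  X=0, Y=0, Z=0, W=1, V=1: formula gives 1, G = 1 ✓
  …and likewise for the remaining 28 rows.
Every row agrees, so the formula is equivalent.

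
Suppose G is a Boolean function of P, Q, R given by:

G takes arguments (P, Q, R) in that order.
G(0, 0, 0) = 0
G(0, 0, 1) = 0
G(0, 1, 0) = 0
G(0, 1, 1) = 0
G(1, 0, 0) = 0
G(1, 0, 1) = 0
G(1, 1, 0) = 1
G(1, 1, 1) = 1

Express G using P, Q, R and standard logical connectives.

G(P, Q, R) = ((P ∧ Q) ∧ ¬R) ∨ ((P ∧ Q) ∧ R)

The 1-rows are (1,1,0), (1,1,1). Each contributes one minterm — P·Q·¬R; P·Q·R — and their disjunction is a sum-of-products form of G.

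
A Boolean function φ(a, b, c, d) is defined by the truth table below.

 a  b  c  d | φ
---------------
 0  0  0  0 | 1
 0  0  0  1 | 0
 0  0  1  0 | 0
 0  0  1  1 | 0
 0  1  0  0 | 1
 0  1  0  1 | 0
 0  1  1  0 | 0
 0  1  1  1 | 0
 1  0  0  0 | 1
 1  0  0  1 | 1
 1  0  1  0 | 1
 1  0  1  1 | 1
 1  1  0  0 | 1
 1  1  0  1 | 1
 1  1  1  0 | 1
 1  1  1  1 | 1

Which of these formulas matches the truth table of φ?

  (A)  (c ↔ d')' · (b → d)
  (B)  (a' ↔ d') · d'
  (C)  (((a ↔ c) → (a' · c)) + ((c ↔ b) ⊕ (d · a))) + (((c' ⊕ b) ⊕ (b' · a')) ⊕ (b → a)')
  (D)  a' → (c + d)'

D

(A): at (0,0,1,1) it gives 1, but φ = 0 — eliminated.
(B): at (0,0,1,0) it gives 1, but φ = 0 — eliminated.
(C): at (0,0,0,1) it gives 1, but φ = 0 — eliminated.
That leaves (D). Evaluating it on every row reproduces the table of φ exactly.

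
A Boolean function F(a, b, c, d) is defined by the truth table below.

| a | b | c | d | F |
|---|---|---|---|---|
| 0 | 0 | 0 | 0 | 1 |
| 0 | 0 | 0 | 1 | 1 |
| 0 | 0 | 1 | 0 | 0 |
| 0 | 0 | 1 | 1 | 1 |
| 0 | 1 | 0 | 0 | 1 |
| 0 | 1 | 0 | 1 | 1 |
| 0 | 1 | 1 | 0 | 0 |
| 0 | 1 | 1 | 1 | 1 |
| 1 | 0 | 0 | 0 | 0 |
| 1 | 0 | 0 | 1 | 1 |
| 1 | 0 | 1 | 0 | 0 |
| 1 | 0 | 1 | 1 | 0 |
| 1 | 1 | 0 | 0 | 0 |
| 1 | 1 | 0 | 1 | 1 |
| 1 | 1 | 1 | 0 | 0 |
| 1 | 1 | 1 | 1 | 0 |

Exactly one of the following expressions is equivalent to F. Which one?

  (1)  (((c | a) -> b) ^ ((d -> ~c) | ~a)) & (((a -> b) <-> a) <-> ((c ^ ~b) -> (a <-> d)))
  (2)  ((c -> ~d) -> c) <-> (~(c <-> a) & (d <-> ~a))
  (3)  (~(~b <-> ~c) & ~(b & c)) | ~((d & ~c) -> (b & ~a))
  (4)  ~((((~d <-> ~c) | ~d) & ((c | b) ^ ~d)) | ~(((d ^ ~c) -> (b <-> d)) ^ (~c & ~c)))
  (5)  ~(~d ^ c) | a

(1) disagrees with F on (0,0,0,0) (formula → 0, table → 1); rule it out.
(3) disagrees with F on (0,0,0,0) (formula → 0, table → 1); rule it out.
(4) disagrees with F on (0,0,0,0) (formula → 0, table → 1); rule it out.
(5) disagrees with F on (0,0,0,0) (formula → 0, table → 1); rule it out.
That leaves (2). Evaluating it on every row reproduces the table of F exactly.

2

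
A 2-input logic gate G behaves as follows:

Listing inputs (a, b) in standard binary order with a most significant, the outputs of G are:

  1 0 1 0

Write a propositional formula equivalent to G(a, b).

The output is the negation of b.

G(a, b) = b'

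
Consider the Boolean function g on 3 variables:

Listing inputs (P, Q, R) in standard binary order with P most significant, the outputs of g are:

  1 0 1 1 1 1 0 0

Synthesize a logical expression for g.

g is 0 on only 3 rows — (0,0,1), (1,1,0), (1,1,1). Writing each as a minterm (¬P·¬Q·R, P·Q·¬R, P·Q·R) and OR-ing them characterizes exactly where g=0, so g is the negation of that disjunction.

g(P, Q, R) = ((((P' · Q') · R) + ((P · Q) · R')) + ((P · Q) · R))'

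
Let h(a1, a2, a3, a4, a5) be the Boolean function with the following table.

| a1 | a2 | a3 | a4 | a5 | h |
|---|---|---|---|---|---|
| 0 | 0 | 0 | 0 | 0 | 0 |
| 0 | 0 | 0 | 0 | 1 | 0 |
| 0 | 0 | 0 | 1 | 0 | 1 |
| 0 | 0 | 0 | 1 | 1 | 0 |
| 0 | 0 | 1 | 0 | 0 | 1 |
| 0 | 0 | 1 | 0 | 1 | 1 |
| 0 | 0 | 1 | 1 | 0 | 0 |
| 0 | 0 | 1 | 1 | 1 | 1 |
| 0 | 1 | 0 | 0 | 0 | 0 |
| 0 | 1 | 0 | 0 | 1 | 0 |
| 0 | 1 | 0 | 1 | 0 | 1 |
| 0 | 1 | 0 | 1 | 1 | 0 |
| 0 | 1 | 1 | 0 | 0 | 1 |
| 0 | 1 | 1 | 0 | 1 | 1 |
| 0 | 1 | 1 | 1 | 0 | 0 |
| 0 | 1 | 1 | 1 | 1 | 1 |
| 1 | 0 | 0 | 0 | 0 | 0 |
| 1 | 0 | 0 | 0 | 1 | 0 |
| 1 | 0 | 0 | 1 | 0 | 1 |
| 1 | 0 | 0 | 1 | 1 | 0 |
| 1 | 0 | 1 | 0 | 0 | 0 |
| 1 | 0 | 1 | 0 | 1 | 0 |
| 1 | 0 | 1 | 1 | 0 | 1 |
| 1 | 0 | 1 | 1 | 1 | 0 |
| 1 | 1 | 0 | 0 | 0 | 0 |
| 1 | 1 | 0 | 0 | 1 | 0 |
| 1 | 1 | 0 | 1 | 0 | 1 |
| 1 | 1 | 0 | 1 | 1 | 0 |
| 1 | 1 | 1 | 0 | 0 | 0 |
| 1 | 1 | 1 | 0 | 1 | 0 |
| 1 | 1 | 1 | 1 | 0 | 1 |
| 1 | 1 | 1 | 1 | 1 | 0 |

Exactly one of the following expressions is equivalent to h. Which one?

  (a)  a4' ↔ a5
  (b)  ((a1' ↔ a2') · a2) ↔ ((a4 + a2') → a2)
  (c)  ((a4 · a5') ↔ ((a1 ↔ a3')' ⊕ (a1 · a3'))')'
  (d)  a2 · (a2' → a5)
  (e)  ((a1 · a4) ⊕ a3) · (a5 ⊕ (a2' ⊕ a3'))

c

(a) fails at (0,0,0,0,1): the formula yields 1, h is 0.
(b) fails at (0,0,0,0,0): the formula yields 1, h is 0.
(d) fails at (0,0,0,1,0): the formula yields 0, h is 1.
(e) fails at (0,0,0,1,0): the formula yields 0, h is 1.
Only (c) survives; checking it on all 32 rows confirms it matches h.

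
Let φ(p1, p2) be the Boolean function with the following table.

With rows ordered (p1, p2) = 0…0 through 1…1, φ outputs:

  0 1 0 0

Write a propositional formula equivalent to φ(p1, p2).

1 only at (0,1): NOT p1 AND p2.

φ(p1, p2) = p1' · p2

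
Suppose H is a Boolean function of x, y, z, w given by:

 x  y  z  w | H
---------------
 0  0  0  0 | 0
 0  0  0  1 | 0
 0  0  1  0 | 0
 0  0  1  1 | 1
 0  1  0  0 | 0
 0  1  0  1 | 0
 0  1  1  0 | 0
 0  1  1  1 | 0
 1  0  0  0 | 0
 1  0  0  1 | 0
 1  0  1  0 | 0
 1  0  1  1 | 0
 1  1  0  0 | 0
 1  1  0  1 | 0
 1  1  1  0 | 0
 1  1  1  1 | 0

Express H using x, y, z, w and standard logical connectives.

Only row (0,0,1,1) gives 1. That row's minterm ¬x·¬y·z·w is H directly.

H(x, y, z, w) = ((not x and not y) and z) and w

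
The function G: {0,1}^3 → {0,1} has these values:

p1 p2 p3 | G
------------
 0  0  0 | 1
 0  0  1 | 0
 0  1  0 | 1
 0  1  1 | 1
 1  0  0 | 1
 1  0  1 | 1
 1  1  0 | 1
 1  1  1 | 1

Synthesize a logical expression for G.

G(p1, p2, p3) = ((p1' · p2') · p3)'

Only row (0,0,1) gives 0. So G is 1 everywhere except there — the complement of the minterm ¬p1·¬p2·p3.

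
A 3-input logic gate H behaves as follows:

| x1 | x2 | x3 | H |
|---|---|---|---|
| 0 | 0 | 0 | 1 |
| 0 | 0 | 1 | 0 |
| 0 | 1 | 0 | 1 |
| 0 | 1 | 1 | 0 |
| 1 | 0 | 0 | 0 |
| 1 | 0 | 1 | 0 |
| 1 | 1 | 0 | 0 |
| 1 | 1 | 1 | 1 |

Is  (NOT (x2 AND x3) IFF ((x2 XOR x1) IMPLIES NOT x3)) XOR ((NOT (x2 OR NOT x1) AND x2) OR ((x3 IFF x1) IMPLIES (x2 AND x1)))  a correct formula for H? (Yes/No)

Check the formula against H row by row:
  x1=0, x2=0, x3=0: formula gives 1, H = 1 ✓
  x1=0, x2=0, x3=1: formula gives 0, H = 0 ✓
  x1=0, x2=1, x3=0: formula gives 1, H = 1 ✓
  x1=0, x2=1, x3=1: formula gives 0, H = 0 ✓
  x1=1, x2=0, x3=0: formula gives 0, H = 0 ✓
  …and likewise for the remaining 3 rows.
All 8 rows match — the expression computes H exactly.

Yes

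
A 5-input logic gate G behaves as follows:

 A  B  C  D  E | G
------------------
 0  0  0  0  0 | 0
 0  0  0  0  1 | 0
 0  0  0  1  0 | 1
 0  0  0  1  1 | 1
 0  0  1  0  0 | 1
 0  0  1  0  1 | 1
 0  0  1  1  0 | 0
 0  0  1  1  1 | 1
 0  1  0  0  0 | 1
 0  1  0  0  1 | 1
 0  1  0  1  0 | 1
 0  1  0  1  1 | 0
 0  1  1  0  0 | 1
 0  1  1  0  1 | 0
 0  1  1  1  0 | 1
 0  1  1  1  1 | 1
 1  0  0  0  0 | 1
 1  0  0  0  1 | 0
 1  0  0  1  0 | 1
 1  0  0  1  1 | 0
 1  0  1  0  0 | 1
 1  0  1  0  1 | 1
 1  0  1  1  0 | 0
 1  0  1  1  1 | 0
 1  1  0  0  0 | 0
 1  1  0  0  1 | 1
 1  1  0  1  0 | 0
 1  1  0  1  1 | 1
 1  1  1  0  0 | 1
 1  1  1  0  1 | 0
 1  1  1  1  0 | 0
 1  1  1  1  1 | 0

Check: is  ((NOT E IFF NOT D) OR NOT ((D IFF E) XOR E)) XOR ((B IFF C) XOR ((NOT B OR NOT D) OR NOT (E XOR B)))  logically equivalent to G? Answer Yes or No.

No

Check the formula against G row by row:
  A=0, B=0, C=0, D=0, E=0: formula gives 1, but G = 0 ✗
Row (0,0,0,0,0) is a counterexample, so the formula is not equivalent to G.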